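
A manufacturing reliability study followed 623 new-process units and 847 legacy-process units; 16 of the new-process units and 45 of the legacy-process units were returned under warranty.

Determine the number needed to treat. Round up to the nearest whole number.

risk, new-process units = 16/623 = 0.025682
risk, legacy-process units = 45/847 = 0.053129
absolute risk difference = 0.027447
1 / 0.027447 = 36.434 → round up → 37

37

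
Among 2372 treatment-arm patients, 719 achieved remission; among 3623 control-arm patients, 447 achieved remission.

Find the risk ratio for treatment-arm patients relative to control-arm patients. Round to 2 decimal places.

risk, treatment-arm patients = 719/2372 = 0.3031
risk, control-arm patients = 447/3623 = 0.1234
RR = 0.3031 / 0.1234 = 2.46

RR ≈ 2.46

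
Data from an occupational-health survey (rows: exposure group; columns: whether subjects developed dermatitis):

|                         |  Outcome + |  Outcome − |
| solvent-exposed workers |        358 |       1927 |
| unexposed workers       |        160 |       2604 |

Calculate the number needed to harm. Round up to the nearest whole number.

risk, solvent-exposed workers = 358/2285 = 0.156674
risk, unexposed workers = 160/2764 = 0.057887
absolute risk difference = 0.098787
1 / 0.098787 = 10.123 → round up → 11

11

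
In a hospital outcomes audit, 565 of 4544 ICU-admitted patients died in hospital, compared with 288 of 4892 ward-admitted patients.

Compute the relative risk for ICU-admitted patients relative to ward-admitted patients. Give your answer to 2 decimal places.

RR ≈ 2.11

risk, ICU-admitted patients = 565/4544 = 0.1243
risk, ward-admitted patients = 288/4892 = 0.0589
RR = 0.1243 / 0.0589 = 2.11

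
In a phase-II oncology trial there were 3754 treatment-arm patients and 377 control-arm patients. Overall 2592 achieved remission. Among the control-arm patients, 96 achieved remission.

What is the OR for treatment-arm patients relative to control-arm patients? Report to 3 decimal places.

5.808

treatment-arm patients with the outcome: 2592 − 96 = 2496
treatment-arm patients without the outcome: 3754 − 2496 = 1258
control-arm patients without the outcome: 377 − 96 = 281
OR = (2496 × 281) / (1258 × 96) = 701376/120768 ≈ 5.808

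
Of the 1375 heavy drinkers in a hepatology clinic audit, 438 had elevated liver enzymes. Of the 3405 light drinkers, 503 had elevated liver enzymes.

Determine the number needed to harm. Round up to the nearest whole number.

6

risk, heavy drinkers = 438/1375 = 0.318545
risk, light drinkers = 503/3405 = 0.147724
absolute risk difference = 0.170822
1 / 0.170822 = 5.854 → round up → 6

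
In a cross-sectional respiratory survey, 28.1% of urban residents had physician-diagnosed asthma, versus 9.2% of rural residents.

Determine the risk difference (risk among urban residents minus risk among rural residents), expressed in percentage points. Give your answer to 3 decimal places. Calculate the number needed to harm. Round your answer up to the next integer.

risk difference = 0.2810 − 0.0920 = 0.1890 → 18.900 percentage points
absolute risk difference = 0.189000
1 / 0.189000 = 5.291 → round up → 6

RD = 18.900; NNH = 6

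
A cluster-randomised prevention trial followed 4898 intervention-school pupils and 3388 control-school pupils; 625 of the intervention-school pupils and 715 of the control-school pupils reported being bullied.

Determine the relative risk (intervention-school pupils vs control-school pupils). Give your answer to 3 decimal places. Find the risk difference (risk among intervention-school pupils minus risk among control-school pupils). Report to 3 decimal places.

RR = 0.605; RD = -0.083

risk, intervention-school pupils = 625/4898 = 0.1276
risk, control-school pupils = 715/3388 = 0.2110
RR = 0.1276 / 0.2110 = 0.605
risk difference = 0.1276 − 0.2110 = -0.083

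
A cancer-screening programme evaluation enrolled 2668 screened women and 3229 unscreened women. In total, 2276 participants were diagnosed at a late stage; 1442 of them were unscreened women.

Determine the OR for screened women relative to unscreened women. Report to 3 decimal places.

OR: 0.564

screened women with the outcome: 2276 − 1442 = 834
screened women without the outcome: 2668 − 834 = 1834
unscreened women without the outcome: 3229 − 1442 = 1787
OR = (834 × 1787) / (1834 × 1442) = 1490358/2644628 ≈ 0.564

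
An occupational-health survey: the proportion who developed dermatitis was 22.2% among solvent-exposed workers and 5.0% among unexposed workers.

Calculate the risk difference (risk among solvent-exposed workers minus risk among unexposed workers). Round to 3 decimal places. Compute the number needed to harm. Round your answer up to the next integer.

risk difference = 0.2220 − 0.0500 = 0.172
absolute risk difference = 0.172000
1 / 0.172000 = 5.814 → round up → 6

RD = 0.172; NNH = 6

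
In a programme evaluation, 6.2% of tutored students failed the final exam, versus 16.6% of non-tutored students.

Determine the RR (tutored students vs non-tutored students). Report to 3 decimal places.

RR = 0.0620 / 0.1660 = 0.373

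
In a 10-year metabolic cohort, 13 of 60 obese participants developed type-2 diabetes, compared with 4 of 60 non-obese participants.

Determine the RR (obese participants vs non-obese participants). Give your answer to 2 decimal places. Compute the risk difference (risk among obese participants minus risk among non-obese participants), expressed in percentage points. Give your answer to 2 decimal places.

RR = 3.25; RD = 15.00

risk, obese participants = 13/60 = 0.2167
risk, non-obese participants = 4/60 = 0.0667
RR = 0.2167 / 0.0667 = 3.25
risk difference = 0.2167 − 0.0667 = 0.1500 → 15.00 percentage points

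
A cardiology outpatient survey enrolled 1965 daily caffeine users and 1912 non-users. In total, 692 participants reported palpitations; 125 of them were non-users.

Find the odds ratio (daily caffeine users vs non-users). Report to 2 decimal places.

daily caffeine users with the outcome: 692 − 125 = 567
daily caffeine users without the outcome: 1965 − 567 = 1398
non-users without the outcome: 1912 − 125 = 1787
OR = (567 × 1787) / (1398 × 125) = 1013229/174750 ≈ 5.80

5.80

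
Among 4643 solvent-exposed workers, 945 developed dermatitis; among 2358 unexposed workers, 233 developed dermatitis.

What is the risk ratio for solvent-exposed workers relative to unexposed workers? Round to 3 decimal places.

2.060

risk, solvent-exposed workers = 945/4643 = 0.2035
risk, unexposed workers = 233/2358 = 0.0988
RR = 0.2035 / 0.0988 = 2.060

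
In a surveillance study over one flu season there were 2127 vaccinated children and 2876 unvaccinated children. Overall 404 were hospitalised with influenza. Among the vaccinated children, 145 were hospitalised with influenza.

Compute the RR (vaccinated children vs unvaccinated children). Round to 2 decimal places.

RR: 0.76

vaccinated children without the outcome: 2127 − 145 = 1982
unvaccinated children with the outcome: 404 − 145 = 259
unvaccinated children without the outcome: 2876 − 259 = 2617
risk, vaccinated children = 145/2127 = 0.0682
risk, unvaccinated children = 259/2876 = 0.0901
RR = 0.0682 / 0.0901 = 0.76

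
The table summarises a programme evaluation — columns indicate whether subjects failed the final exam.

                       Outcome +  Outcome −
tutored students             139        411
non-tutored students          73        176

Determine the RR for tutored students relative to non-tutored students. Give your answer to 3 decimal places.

RR: 0.862

risk, tutored students = 139/550 = 0.2527
risk, non-tutored students = 73/249 = 0.2932
RR = 0.2527 / 0.2932 = 0.862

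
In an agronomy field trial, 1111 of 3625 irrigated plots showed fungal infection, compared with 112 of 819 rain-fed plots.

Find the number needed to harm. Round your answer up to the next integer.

risk, irrigated plots = 1111/3625 = 0.306483
risk, rain-fed plots = 112/819 = 0.136752
absolute risk difference = 0.169731
1 / 0.169731 = 5.892 → round up → 6

6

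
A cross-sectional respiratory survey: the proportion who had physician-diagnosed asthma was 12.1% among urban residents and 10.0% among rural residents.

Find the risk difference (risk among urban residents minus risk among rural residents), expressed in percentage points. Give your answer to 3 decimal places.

RD: 2.100

risk difference = 0.1210 − 0.1000 = 0.0210 → 2.100 percentage points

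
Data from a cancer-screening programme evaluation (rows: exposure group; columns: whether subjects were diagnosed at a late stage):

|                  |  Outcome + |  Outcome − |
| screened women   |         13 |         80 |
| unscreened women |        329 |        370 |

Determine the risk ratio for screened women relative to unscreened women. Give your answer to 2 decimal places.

0.30

risk, screened women = 13/93 = 0.1398
risk, unscreened women = 329/699 = 0.4707
RR = 0.1398 / 0.4707 = 0.30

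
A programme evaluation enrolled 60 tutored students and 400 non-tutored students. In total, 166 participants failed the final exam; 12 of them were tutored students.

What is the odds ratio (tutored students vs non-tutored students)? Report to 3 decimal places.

tutored students without the outcome: 60 − 12 = 48
non-tutored students with the outcome: 166 − 12 = 154
non-tutored students without the outcome: 400 − 154 = 246
odds, tutored students = 12/48 = 0.2500
odds, non-tutored students = 154/246 = 0.6260
OR = 0.2500 / 0.6260 = 0.399

0.399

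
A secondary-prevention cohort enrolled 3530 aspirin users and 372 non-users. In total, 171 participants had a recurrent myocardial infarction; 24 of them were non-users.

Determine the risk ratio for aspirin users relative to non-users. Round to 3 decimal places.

aspirin users with the outcome: 171 − 24 = 147
aspirin users without the outcome: 3530 − 147 = 3383
non-users without the outcome: 372 − 24 = 348
risk, aspirin users = 147/3530 = 0.04164
risk, non-users = 24/372 = 0.06452
RR = 0.04164 / 0.06452 = 0.645

RR ≈ 0.645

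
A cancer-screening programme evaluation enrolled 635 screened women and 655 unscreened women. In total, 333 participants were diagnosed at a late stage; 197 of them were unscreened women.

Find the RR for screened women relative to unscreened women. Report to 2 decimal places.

screened women with the outcome: 333 − 197 = 136
screened women without the outcome: 635 − 136 = 499
unscreened women without the outcome: 655 − 197 = 458
risk, screened women = 136/635 = 0.2142
risk, unscreened women = 197/655 = 0.3008
RR = 0.2142 / 0.3008 = 0.71

RR: 0.71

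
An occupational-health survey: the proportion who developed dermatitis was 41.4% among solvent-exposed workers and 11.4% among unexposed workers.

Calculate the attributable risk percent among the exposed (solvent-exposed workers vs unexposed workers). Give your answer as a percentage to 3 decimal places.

AR% = (0.4140 − 0.1140) / 0.4140 = 0.7246 → 72.464%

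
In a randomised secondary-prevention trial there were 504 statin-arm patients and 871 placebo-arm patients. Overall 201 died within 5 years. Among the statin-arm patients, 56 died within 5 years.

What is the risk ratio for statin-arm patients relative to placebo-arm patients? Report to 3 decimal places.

0.667

statin-arm patients without the outcome: 504 − 56 = 448
placebo-arm patients with the outcome: 201 − 56 = 145
placebo-arm patients without the outcome: 871 − 145 = 726
risk, statin-arm patients = 56/504 = 0.1111
risk, placebo-arm patients = 145/871 = 0.1665
RR = 0.1111 / 0.1665 = 0.667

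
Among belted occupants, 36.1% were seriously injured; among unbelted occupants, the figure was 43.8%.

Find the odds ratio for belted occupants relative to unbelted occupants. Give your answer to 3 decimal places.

odds, belted occupants = 0.3610/0.6390 = 0.5649
odds, unbelted occupants = 0.4380/0.5620 = 0.7794
OR = 0.5649 / 0.7794 = 0.725

0.725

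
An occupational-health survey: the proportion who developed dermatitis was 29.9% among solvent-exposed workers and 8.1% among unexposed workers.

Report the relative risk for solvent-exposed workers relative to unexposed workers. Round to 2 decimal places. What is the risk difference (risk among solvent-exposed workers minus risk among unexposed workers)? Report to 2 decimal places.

RR = 0.2990 / 0.0810 = 3.69
risk difference = 0.2990 − 0.0810 = 0.22

RR = 3.69; RD = 0.22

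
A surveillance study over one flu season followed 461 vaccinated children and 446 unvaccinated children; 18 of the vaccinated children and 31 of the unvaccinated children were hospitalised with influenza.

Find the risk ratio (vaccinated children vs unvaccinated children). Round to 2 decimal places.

RR: 0.56

risk, vaccinated children = 18/461 = 0.03905
risk, unvaccinated children = 31/446 = 0.06951
RR = 0.03905 / 0.06951 = 0.56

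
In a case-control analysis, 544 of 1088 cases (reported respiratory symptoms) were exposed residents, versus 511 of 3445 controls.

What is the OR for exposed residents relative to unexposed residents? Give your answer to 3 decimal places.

OR = (544 × 2934) / (511 × 544) = 1596096/277984 ≈ 5.742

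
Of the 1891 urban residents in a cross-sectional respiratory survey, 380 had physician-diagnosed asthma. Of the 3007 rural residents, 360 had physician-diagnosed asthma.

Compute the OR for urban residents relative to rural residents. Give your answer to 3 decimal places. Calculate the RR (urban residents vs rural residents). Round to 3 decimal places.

OR = (380 × 2647) / (1511 × 360) = 1005860/543960 ≈ 1.849
risk, urban residents = 380/1891 = 0.2010
risk, rural residents = 360/3007 = 0.1197
RR = 0.2010 / 0.1197 = 1.679

OR = 1.849; RR = 1.679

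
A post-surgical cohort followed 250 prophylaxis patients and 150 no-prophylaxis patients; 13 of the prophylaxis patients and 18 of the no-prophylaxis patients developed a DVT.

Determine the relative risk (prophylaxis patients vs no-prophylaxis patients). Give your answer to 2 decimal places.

risk, prophylaxis patients = 13/250 = 0.0520
risk, no-prophylaxis patients = 18/150 = 0.1200
RR = 0.0520 / 0.1200 = 0.43

RR ≈ 0.43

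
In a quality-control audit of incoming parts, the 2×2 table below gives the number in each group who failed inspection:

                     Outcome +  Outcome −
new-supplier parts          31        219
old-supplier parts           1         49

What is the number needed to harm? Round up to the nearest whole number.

risk, new-supplier parts = 31/250 = 0.124000
risk, old-supplier parts = 1/50 = 0.020000
absolute risk difference = 0.104000
1 / 0.104000 = 9.615 → round up → 10

NNH = 10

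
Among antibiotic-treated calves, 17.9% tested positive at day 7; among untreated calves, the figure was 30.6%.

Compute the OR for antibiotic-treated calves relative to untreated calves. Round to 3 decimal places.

odds, antibiotic-treated calves = 0.1790/0.8210 = 0.2180
odds, untreated calves = 0.3060/0.6940 = 0.4409
OR = 0.2180 / 0.4409 = 0.494

0.494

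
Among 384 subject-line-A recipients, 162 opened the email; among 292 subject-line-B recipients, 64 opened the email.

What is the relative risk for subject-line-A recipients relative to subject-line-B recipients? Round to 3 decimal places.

RR ≈ 1.925

risk, subject-line-A recipients = 162/384 = 0.4219
risk, subject-line-B recipients = 64/292 = 0.2192
RR = 0.4219 / 0.2192 = 1.925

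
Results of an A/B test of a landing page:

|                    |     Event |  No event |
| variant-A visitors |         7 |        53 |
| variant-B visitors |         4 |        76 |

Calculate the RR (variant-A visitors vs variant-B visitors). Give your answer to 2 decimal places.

risk, variant-A visitors = 7/60 = 0.1167
risk, variant-B visitors = 4/80 = 0.0500
RR = 0.1167 / 0.0500 = 2.33

RR = 2.33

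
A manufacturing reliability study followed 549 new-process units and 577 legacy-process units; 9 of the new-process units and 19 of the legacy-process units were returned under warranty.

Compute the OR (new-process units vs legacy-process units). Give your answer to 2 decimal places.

OR = (9 × 558) / (540 × 19) = 5022/10260 ≈ 0.49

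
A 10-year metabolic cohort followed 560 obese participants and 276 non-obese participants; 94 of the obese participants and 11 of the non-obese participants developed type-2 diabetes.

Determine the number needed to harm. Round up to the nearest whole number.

NNH ≈ 8

risk, obese participants = 94/560 = 0.167857
risk, non-obese participants = 11/276 = 0.039855
absolute risk difference = 0.128002
1 / 0.128002 = 7.812 → round up → 8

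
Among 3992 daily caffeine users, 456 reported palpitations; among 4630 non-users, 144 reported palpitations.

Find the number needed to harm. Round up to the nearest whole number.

13

risk, daily caffeine users = 456/3992 = 0.114228
risk, non-users = 144/4630 = 0.031102
absolute risk difference = 0.083127
1 / 0.083127 = 12.030 → round up → 13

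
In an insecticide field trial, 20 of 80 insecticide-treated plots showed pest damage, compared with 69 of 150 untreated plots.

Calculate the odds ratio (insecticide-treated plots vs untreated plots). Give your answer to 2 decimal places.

OR = (20 × 81) / (60 × 69) = 1620/4140 ≈ 0.39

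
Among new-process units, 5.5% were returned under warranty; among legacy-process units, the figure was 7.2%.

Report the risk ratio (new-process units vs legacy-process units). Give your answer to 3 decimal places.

RR = 0.0550 / 0.0720 = 0.764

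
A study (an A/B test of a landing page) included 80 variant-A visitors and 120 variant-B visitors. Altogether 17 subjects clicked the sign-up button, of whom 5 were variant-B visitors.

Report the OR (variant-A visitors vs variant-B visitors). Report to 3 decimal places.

variant-A visitors with the outcome: 17 − 5 = 12
variant-A visitors without the outcome: 80 − 12 = 68
variant-B visitors without the outcome: 120 − 5 = 115
OR = (12 × 115) / (68 × 5) = 1380/340 ≈ 4.059

4.059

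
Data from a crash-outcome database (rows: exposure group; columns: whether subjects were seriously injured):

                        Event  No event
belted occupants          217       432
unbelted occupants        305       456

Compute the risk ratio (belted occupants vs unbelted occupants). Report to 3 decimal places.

RR = 0.834

risk, belted occupants = 217/649 = 0.3344
risk, unbelted occupants = 305/761 = 0.4008
RR = 0.3344 / 0.4008 = 0.834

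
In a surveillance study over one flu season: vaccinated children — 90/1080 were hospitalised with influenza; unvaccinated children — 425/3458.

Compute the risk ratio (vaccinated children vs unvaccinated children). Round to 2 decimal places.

risk, vaccinated children = 90/1080 = 0.0833
risk, unvaccinated children = 425/3458 = 0.1229
RR = 0.0833 / 0.1229 = 0.68

RR ≈ 0.68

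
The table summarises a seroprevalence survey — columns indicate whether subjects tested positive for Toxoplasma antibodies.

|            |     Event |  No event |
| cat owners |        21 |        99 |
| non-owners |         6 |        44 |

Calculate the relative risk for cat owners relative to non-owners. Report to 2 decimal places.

risk, cat owners = 21/120 = 0.1750
risk, non-owners = 6/50 = 0.1200
RR = 0.1750 / 0.1200 = 1.46

RR = 1.46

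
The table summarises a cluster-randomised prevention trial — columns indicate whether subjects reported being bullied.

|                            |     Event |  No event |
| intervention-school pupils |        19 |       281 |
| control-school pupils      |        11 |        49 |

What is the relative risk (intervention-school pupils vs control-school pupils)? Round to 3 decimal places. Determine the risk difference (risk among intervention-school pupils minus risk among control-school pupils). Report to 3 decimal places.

risk, intervention-school pupils = 19/300 = 0.0633
risk, control-school pupils = 11/60 = 0.1833
RR = 0.0633 / 0.1833 = 0.345
risk difference = 0.0633 − 0.1833 = -0.120

RR = 0.345; RD = -0.120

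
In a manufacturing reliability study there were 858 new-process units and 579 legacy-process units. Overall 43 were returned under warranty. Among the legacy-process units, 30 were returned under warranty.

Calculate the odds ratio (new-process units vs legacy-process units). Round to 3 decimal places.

new-process units with the outcome: 43 − 30 = 13
new-process units without the outcome: 858 − 13 = 845
legacy-process units without the outcome: 579 − 30 = 549
OR = (13 × 549) / (845 × 30) = 7137/25350 ≈ 0.282

OR: 0.282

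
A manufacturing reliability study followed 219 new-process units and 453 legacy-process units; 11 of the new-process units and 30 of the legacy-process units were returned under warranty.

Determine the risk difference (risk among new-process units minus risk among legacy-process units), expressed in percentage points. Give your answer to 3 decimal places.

risk, new-process units = 11/219 = 0.0502
risk, legacy-process units = 30/453 = 0.0662
risk difference = 0.0502 − 0.0662 = -0.0160 → -1.600 percentage points

RD: -1.600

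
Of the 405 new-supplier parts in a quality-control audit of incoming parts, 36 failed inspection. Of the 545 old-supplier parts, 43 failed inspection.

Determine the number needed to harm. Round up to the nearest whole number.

NNH: 101

risk, new-supplier parts = 36/405 = 0.088889
risk, old-supplier parts = 43/545 = 0.078899
absolute risk difference = 0.009990
1 / 0.009990 = 100.100 → round up → 101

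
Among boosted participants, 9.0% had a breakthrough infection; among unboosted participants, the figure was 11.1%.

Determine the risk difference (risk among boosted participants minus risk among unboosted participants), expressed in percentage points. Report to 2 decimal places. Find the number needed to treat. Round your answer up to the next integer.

RD = -2.10; NNT = 48

risk difference = 0.0900 − 0.1110 = -0.0210 → -2.10 percentage points
absolute risk difference = 0.021000
1 / 0.021000 = 47.619 → round up → 48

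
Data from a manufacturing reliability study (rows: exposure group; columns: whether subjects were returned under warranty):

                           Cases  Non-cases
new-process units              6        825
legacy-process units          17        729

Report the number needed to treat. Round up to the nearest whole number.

65

risk, new-process units = 6/831 = 0.007220
risk, legacy-process units = 17/746 = 0.022788
absolute risk difference = 0.015568
1 / 0.015568 = 64.234 → round up → 65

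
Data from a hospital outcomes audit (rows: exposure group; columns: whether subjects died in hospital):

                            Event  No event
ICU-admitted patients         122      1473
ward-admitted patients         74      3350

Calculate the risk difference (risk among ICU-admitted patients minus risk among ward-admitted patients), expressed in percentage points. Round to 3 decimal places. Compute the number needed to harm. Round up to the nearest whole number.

RD = 5.488; NNH = 19

risk, ICU-admitted patients = 122/1595 = 0.07649
risk, ward-admitted patients = 74/3424 = 0.02161
risk difference = 0.07649 − 0.02161 = 0.05488 → 5.488 percentage points
absolute risk difference = 0.054877
1 / 0.054877 = 18.223 → round up → 19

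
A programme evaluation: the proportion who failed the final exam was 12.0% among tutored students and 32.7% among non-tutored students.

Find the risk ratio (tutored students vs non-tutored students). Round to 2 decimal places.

RR = 0.1200 / 0.3270 = 0.37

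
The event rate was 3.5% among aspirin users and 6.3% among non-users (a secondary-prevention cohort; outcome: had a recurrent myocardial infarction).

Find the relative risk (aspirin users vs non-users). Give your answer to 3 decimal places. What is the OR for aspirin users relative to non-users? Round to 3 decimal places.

RR = 0.556; OR = 0.539

RR = 0.03500 / 0.06300 = 0.556
odds, aspirin users = 0.03500/0.96500 = 0.03627
odds, non-users = 0.06300/0.93700 = 0.06724
OR = 0.03627 / 0.06724 = 0.539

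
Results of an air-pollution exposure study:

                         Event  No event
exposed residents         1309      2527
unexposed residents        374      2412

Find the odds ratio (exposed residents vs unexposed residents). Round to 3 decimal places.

OR = (1309 × 2412) / (2527 × 374) = 3157308/945098 ≈ 3.341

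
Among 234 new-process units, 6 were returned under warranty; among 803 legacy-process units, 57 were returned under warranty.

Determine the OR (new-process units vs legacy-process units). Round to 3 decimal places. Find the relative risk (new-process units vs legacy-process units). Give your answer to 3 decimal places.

OR = (6 × 746) / (228 × 57) = 4476/12996 ≈ 0.344
risk, new-process units = 6/234 = 0.02564
risk, legacy-process units = 57/803 = 0.07098
RR = 0.02564 / 0.07098 = 0.361

OR = 0.344; RR = 0.361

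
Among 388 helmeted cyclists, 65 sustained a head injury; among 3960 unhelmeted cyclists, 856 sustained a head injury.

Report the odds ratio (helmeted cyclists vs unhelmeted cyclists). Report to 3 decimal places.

OR = (65 × 3104) / (323 × 856) = 201760/276488 ≈ 0.730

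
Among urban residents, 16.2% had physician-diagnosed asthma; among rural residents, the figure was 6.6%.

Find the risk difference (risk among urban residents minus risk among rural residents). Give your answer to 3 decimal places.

risk difference = 0.1620 − 0.0660 = 0.096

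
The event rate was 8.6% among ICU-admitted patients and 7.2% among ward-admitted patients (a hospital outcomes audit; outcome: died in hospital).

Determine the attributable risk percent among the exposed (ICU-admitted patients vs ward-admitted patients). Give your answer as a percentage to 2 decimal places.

AR% = (0.0860 − 0.0720) / 0.0860 = 0.1628 → 16.28%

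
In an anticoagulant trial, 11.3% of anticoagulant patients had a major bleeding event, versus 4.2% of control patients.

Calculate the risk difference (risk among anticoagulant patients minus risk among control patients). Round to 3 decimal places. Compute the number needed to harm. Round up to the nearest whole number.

RD = 0.071; NNH = 15

risk difference = 0.11300 − 0.04200 = 0.071
absolute risk difference = 0.071000
1 / 0.071000 = 14.085 → round up → 15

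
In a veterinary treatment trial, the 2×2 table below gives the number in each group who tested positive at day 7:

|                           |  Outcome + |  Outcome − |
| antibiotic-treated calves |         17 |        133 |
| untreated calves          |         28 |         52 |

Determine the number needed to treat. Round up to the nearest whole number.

NNT = 5

risk, antibiotic-treated calves = 17/150 = 0.113333
risk, untreated calves = 28/80 = 0.350000
absolute risk difference = 0.236667
1 / 0.236667 = 4.225 → round up → 5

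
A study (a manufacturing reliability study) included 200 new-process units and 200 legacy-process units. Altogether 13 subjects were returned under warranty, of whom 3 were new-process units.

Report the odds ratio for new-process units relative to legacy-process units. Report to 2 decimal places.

OR: 0.29

new-process units without the outcome: 200 − 3 = 197
legacy-process units with the outcome: 13 − 3 = 10
legacy-process units without the outcome: 200 − 10 = 190
odds, new-process units = 3/197 = 0.01523
odds, legacy-process units = 10/190 = 0.05263
OR = 0.01523 / 0.05263 = 0.29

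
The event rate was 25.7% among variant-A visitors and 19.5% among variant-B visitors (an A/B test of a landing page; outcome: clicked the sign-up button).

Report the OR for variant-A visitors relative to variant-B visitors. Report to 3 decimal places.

odds, variant-A visitors = 0.2570/0.7430 = 0.3459
odds, variant-B visitors = 0.1950/0.8050 = 0.2422
OR = 0.3459 / 0.2422 = 1.428

1.428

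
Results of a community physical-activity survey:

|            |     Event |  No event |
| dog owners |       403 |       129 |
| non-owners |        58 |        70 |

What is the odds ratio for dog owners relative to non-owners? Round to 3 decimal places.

odds, dog owners = 403/129 = 3.1240
odds, non-owners = 58/70 = 0.8286
OR = 3.1240 / 0.8286 = 3.770

OR: 3.770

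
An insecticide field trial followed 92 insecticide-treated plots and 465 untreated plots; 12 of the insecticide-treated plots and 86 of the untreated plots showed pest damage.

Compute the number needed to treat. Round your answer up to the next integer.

NNT = 19

risk, insecticide-treated plots = 12/92 = 0.130435
risk, untreated plots = 86/465 = 0.184946
absolute risk difference = 0.054511
1 / 0.054511 = 18.345 → round up → 19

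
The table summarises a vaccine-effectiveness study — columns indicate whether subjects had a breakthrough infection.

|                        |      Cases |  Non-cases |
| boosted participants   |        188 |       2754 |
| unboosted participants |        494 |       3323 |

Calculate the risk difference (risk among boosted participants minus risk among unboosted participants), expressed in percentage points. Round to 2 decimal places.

risk, boosted participants = 188/2942 = 0.0639
risk, unboosted participants = 494/3817 = 0.1294
risk difference = 0.0639 − 0.1294 = -0.0655 → -6.55 percentage points

-6.55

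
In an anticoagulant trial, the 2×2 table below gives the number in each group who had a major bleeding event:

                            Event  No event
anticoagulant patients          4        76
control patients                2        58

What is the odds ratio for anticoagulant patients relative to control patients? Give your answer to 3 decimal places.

OR = (4 × 58) / (76 × 2) = 232/152 ≈ 1.526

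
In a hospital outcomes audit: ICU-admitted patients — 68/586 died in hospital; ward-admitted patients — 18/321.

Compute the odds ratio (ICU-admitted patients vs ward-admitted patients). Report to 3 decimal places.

2.210

odds, ICU-admitted patients = 68/518 = 0.1313
odds, ward-admitted patients = 18/303 = 0.0594
OR = 0.1313 / 0.0594 = 2.210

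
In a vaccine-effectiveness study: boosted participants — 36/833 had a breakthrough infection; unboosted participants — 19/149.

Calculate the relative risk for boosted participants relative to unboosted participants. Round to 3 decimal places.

risk, boosted participants = 36/833 = 0.04322
risk, unboosted participants = 19/149 = 0.12752
RR = 0.04322 / 0.12752 = 0.339

RR ≈ 0.339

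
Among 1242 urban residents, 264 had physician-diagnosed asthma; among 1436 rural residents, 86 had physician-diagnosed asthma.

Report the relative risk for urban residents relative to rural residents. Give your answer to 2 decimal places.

risk, urban residents = 264/1242 = 0.2126
risk, rural residents = 86/1436 = 0.0599
RR = 0.2126 / 0.0599 = 3.55

3.55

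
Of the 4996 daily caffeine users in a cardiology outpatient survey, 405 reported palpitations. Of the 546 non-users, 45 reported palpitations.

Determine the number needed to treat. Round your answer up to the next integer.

risk, daily caffeine users = 405/4996 = 0.081065
risk, non-users = 45/546 = 0.082418
absolute risk difference = 0.001353
1 / 0.001353 = 739.098 → round up → 740

740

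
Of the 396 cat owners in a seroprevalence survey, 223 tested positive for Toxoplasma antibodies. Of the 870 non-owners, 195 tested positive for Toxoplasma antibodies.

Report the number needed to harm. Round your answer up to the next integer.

risk, cat owners = 223/396 = 0.563131
risk, non-owners = 195/870 = 0.224138
absolute risk difference = 0.338993
1 / 0.338993 = 2.950 → round up → 3

3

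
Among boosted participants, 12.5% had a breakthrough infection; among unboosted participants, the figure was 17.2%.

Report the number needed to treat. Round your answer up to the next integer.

NNT: 22

absolute risk difference = 0.047000
1 / 0.047000 = 21.277 → round up → 22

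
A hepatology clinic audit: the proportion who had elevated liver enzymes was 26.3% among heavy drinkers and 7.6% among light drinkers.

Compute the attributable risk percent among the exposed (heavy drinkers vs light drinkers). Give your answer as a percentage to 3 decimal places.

AR% = (0.2630 − 0.0760) / 0.2630 = 0.7110 → 71.103%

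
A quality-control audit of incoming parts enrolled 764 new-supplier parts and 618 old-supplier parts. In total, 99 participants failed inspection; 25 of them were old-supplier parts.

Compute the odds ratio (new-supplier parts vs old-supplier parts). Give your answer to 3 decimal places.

2.544

new-supplier parts with the outcome: 99 − 25 = 74
new-supplier parts without the outcome: 764 − 74 = 690
old-supplier parts without the outcome: 618 − 25 = 593
odds, new-supplier parts = 74/690 = 0.10725
odds, old-supplier parts = 25/593 = 0.04216
OR = 0.10725 / 0.04216 = 2.544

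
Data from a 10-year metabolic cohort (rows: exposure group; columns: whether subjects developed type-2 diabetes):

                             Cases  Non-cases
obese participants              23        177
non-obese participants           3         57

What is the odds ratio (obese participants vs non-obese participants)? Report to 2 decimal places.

OR = (23 × 57) / (177 × 3) = 1311/531 ≈ 2.47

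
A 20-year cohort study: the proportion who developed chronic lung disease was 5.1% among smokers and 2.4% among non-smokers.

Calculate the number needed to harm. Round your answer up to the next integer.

38

absolute risk difference = 0.027000
1 / 0.027000 = 37.037 → round up → 38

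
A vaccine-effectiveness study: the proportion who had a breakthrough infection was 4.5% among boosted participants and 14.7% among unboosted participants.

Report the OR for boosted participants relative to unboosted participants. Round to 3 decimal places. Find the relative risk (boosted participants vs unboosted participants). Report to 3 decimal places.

OR = 0.273; RR = 0.306

odds, boosted participants = 0.04500/0.95500 = 0.04712
odds, unboosted participants = 0.14700/0.85300 = 0.17233
OR = 0.04712 / 0.17233 = 0.273
RR = 0.04500 / 0.14700 = 0.306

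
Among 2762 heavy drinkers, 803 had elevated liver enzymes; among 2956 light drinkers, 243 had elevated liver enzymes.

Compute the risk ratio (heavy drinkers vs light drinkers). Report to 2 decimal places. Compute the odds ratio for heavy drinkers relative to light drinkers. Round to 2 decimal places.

RR = 3.54; OR = 4.58

risk, heavy drinkers = 803/2762 = 0.2907
risk, light drinkers = 243/2956 = 0.0822
RR = 0.2907 / 0.0822 = 3.54
OR = (803 × 2713) / (1959 × 243) = 2178539/476037 ≈ 4.58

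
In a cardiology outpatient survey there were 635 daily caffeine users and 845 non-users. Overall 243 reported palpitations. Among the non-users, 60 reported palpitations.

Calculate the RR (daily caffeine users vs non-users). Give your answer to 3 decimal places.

daily caffeine users with the outcome: 243 − 60 = 183
daily caffeine users without the outcome: 635 − 183 = 452
non-users without the outcome: 845 − 60 = 785
risk, daily caffeine users = 183/635 = 0.2882
risk, non-users = 60/845 = 0.0710
RR = 0.2882 / 0.0710 = 4.059

RR = 4.059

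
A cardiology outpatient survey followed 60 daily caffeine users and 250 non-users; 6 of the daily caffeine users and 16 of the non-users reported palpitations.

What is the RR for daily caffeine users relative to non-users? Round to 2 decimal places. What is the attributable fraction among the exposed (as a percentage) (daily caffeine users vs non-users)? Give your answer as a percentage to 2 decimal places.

risk, daily caffeine users = 6/60 = 0.1000
risk, non-users = 16/250 = 0.0640
RR = 0.1000 / 0.0640 = 1.56
AR% = (0.1000 − 0.0640) / 0.1000 = 0.3600 → 36.00%

RR = 1.56; AR% = 36.00%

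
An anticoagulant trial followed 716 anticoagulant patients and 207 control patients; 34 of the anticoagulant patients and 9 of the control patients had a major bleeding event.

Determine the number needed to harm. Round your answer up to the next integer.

risk, anticoagulant patients = 34/716 = 0.047486
risk, control patients = 9/207 = 0.043478
absolute risk difference = 0.004008
1 / 0.004008 = 249.501 → round up → 250

NNH = 250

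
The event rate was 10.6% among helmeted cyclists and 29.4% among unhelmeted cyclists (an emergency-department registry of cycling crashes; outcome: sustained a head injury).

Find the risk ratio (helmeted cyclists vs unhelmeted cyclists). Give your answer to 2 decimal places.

RR = 0.1060 / 0.2940 = 0.36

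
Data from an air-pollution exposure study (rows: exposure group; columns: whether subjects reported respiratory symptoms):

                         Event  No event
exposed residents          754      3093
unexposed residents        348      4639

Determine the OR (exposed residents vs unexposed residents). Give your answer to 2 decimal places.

OR = (754 × 4639) / (3093 × 348) = 3497806/1076364 ≈ 3.25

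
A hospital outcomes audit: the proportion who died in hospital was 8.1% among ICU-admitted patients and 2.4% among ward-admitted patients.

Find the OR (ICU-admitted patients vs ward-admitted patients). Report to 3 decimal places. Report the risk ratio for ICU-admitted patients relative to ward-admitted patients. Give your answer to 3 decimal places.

OR = 3.584; RR = 3.375

odds, ICU-admitted patients = 0.08100/0.91900 = 0.08814
odds, ward-admitted patients = 0.02400/0.97600 = 0.02459
OR = 0.08814 / 0.02459 = 3.584
RR = 0.08100 / 0.02400 = 3.375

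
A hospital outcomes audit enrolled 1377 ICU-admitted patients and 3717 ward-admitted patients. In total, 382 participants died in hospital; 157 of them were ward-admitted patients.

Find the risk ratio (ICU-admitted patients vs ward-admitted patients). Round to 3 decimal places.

RR: 3.868

ICU-admitted patients with the outcome: 382 − 157 = 225
ICU-admitted patients without the outcome: 1377 − 225 = 1152
ward-admitted patients without the outcome: 3717 − 157 = 3560
risk, ICU-admitted patients = 225/1377 = 0.16340
risk, ward-admitted patients = 157/3717 = 0.04224
RR = 0.16340 / 0.04224 = 3.868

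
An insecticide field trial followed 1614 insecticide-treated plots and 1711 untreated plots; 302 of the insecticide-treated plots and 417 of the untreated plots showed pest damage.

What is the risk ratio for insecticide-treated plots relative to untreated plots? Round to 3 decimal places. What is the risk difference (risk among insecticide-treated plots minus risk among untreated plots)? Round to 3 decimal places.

risk, insecticide-treated plots = 302/1614 = 0.1871
risk, untreated plots = 417/1711 = 0.2437
RR = 0.1871 / 0.2437 = 0.768
risk difference = 0.1871 − 0.2437 = -0.057

RR = 0.768; RD = -0.057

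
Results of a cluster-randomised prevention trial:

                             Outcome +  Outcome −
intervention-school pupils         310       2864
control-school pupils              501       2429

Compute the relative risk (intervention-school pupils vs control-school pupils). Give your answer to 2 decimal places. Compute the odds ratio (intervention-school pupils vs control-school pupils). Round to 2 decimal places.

risk, intervention-school pupils = 310/3174 = 0.0977
risk, control-school pupils = 501/2930 = 0.1710
RR = 0.0977 / 0.1710 = 0.57
OR = (310 × 2429) / (2864 × 501) = 752990/1434864 ≈ 0.52

RR = 0.57; OR = 0.52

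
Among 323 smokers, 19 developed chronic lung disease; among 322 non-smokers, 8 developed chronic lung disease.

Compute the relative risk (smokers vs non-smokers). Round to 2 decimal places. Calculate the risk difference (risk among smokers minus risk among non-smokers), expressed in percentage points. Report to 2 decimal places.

risk, smokers = 19/323 = 0.05882
risk, non-smokers = 8/322 = 0.02484
RR = 0.05882 / 0.02484 = 2.37
risk difference = 0.05882 − 0.02484 = 0.03398 → 3.40 percentage points

RR = 2.37; RD = 3.40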